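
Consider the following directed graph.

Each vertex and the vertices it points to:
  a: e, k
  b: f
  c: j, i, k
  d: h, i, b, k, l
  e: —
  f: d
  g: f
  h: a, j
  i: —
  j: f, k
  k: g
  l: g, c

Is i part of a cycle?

i lies on a cycle iff there is a path from i back to itself.
Exploring from i, it never reaches itself; equivalently, its strongly connected component is a singleton.

No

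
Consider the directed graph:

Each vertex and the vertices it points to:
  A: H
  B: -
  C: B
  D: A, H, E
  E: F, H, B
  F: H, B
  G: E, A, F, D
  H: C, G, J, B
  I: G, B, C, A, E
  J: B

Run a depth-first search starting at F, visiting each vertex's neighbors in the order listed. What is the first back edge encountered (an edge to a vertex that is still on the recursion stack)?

DFS from F (visiting each vertex's neighbors in the order listed); mark gray on enter, black on exit:
F gray
  H gray
    C gray
      B gray
      B black
    C black
    G gray
      E gray
        E→F: F is gray → back edge
First back edge: E → F.

E->F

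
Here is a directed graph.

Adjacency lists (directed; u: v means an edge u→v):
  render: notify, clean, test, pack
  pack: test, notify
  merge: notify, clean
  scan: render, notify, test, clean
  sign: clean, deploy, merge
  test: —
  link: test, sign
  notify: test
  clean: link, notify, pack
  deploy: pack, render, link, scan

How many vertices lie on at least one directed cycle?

7

A vertex is on a directed cycle iff it belongs to a strongly connected component of size ≥ 2 (or has a self-loop).
The vertices on cycles are {link, scan, sign, clean, merge, deploy, render} — 7 in total.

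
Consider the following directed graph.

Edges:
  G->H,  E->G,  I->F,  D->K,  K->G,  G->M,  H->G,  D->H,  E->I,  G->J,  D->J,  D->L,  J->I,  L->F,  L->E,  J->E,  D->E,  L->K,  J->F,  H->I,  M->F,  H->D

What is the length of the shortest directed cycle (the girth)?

2

For each vertex v, BFS finds the shortest path from v back to v.
The shortest such closed walk is D → H → D, length 2.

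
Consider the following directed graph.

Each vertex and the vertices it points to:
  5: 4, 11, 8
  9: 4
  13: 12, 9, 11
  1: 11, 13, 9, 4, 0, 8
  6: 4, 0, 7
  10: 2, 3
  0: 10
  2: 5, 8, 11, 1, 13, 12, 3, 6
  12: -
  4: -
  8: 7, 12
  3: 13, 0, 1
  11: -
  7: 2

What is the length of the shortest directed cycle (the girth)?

For each vertex v, BFS finds the shortest path from v back to v.
The shortest such closed walk is 10 → 3 → 0 → 10, length 3.

3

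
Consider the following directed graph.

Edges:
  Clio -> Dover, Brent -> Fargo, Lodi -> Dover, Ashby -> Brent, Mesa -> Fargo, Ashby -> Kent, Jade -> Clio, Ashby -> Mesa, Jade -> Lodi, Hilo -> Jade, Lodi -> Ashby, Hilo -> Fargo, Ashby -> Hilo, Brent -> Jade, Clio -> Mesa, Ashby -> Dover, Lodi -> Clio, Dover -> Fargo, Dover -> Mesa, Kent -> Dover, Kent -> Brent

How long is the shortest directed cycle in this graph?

For each vertex v, BFS finds the shortest path from v back to v.
The shortest such closed walk is Jade → Lodi → Ashby → Hilo → Jade, length 4.

4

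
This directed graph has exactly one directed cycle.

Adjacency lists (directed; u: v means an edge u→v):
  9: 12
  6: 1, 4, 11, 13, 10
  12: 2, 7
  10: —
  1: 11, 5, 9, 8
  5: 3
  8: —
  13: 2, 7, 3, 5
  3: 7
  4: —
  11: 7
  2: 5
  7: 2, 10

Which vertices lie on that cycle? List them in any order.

DFS with gray/black marking from 5:
5 gray
  3 gray
    7 gray
      2 gray
        2→5: 5 is gray → back edge
Back edge closes the cycle 5 → 3 → 7 → 2 → 5; its vertices are {2, 3, 5, 7}.

2, 3, 5, 7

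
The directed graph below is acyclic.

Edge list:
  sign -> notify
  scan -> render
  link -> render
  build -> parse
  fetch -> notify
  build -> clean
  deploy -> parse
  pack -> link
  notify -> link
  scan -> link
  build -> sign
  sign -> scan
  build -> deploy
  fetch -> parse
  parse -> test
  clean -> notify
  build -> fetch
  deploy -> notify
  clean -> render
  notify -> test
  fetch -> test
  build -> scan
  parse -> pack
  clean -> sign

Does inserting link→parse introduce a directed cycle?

Yes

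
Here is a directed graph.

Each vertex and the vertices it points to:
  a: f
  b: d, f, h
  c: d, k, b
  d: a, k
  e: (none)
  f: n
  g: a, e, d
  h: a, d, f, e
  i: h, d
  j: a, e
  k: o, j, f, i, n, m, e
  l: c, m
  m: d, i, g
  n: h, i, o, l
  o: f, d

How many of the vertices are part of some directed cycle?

14

A vertex is on a directed cycle iff it belongs to a strongly connected component of size ≥ 2 (or has a self-loop).
The vertices on cycles are {a, b, c, d, f, g, h, i, j, k, l, m, n, o} — 14 in total.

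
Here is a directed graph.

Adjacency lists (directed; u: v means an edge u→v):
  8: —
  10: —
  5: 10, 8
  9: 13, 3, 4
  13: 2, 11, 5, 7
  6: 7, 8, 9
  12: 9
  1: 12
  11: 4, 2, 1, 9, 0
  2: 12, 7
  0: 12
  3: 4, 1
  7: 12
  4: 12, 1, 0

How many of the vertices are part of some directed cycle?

10

A vertex is on a directed cycle iff it belongs to a strongly connected component of size ≥ 2 (or has a self-loop).
The vertices on cycles are {0, 1, 2, 3, 4, 7, 9, 11, 12, 13} — 10 in total.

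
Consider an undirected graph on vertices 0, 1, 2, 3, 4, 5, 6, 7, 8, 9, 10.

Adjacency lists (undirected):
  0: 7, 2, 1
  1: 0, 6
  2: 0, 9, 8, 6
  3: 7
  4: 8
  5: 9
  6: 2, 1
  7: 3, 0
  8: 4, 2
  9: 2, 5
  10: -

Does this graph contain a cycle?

Yes

DFS, tracking each vertex's parent; an edge to a visited non-parent vertex closes a cycle.
Start from 0:
visit 0 (parent –)
  visit 7 (parent 0)
    visit 3 (parent 7)
      3–7: parent, skip
    7–0: parent, skip
  visit 2 (parent 0)
    2–0: parent, skip
    visit 9 (parent 2)
      9–2: parent, skip
      visit 5 (parent 9)
        5–9: parent, skip
    visit 8 (parent 2)
      visit 4 (parent 8)
        4–8: parent, skip
      8–2: parent, skip
    visit 6 (parent 2)
      6–2: parent, skip
      visit 1 (parent 6)
        1–0: 0 visited and ≠ parent → cycle
Cycle: 0 – 2 – 6 – 1 – 0.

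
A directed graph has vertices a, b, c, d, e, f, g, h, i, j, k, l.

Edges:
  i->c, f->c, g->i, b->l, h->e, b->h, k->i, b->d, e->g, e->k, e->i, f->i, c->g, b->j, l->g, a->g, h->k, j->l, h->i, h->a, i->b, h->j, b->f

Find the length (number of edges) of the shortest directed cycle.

3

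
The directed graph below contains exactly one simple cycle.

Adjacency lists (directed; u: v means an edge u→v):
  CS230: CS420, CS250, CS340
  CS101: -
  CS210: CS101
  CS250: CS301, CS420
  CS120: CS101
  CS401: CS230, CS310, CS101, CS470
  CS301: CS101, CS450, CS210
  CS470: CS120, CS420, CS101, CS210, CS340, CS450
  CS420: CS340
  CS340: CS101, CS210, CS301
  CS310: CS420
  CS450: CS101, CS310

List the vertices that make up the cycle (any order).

CS301, CS310, CS340, CS420, CS450

DFS with gray/black marking from CS310:
CS310 gray
  CS420 gray
    CS340 gray
      CS101 gray
      CS101 black
      CS210 gray
        CS210→CS101: CS101 black — skip
      CS210 black
      CS301 gray
        CS301→CS101: CS101 black — skip
        CS450 gray
          CS450→CS101: CS101 black — skip
          CS450→CS310: CS310 is gray → back edge
Back edge closes the cycle CS310 → CS420 → CS340 → CS301 → CS450 → CS310; its vertices are {CS301, CS310, CS340, CS420, CS450}.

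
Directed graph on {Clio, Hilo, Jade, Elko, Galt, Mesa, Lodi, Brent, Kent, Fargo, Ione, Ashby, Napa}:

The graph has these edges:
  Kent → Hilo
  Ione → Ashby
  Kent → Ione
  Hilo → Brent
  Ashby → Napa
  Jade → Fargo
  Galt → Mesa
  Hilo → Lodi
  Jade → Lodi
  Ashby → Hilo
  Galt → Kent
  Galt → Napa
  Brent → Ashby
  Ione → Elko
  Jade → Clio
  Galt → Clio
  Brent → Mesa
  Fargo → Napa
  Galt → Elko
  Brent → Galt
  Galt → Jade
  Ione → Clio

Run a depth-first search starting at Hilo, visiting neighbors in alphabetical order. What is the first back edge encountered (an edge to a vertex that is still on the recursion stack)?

Ashby->Hilo

DFS from Hilo (visiting neighbors in alphabetical order); mark gray on enter, black on exit:
Hilo gray
  Brent gray
    Ashby gray
      Ashby→Hilo: Hilo is gray → back edge
First back edge: Ashby → Hilo.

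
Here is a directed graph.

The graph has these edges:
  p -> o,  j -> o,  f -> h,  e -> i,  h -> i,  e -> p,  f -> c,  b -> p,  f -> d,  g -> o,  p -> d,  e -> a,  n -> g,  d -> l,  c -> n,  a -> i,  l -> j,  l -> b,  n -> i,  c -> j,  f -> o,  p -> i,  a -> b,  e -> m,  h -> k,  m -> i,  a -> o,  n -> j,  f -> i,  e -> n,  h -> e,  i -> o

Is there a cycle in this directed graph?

Yes

DFS with white/gray/black marking, starting from o:
o gray
o black
a gray
  a→o: o black — skip
  b gray
    p gray
      i gray
        i→o: o black — skip
      i black
      p→o: o black — skip
      d gray
        l gray
          j gray
            j→o: o black — skip
          j black
          l→b: b is gray → back edge
Back edge found, so a cycle exists: b → p → d → l → b.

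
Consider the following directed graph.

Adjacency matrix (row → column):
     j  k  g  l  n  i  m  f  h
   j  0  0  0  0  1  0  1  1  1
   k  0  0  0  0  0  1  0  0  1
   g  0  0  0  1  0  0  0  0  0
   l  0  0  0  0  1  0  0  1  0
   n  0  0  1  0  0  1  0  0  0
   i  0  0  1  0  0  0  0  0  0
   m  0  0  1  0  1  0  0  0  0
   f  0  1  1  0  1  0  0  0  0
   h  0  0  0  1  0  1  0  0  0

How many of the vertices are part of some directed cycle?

7

A vertex is on a directed cycle iff it belongs to a strongly connected component of size ≥ 2 (or has a self-loop).
The vertices on cycles are {f, g, h, i, k, l, n} — 7 in total.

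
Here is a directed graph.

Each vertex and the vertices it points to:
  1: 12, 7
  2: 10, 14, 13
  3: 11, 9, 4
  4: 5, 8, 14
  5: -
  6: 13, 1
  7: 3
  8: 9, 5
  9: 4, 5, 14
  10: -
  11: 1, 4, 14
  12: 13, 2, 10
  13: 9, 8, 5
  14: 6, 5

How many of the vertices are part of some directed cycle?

12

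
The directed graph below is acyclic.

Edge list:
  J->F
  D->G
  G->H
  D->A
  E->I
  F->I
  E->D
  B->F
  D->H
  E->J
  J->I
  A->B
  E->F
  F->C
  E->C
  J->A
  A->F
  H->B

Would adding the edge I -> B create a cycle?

Adding I→B creates a cycle iff B can already reach I.
Path from B: B → F → I.
So B → … → I → B is a cycle.

Yes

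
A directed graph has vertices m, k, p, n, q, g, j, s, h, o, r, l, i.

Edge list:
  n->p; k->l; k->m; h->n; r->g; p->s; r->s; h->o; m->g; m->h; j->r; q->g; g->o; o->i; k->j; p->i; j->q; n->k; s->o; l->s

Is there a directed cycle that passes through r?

r lies on a cycle iff there is a path from r back to itself.
Exploring from r, it never reaches itself; equivalently, its strongly connected component is a singleton.

No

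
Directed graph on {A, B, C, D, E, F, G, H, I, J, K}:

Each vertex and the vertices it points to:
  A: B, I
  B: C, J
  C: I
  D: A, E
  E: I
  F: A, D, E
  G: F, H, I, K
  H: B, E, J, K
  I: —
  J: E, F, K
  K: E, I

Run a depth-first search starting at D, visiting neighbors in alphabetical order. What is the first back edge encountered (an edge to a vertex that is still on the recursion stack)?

F→A

DFS from D (visiting neighbors in alphabetical order); mark gray on enter, black on exit:
D gray
  A gray
    B gray
      C gray
        I gray
        I black
      C black
      J gray
        E gray
          E→I: I black — skip
        E black
        F gray
          F→A: A is gray → back edge
First back edge: F → A.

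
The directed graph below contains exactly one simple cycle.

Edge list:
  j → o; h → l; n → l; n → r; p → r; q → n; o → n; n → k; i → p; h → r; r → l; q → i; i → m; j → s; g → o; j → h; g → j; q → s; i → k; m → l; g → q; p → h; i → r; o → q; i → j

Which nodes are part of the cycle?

i, j, o, q

DFS with gray/black marking from j:
j gray
  s gray
  s black
  o gray
    q gray
      q→s: s black — skip
      n gray
        l gray
        l black
        r gray
          r→l: l black — skip
        r black
        k gray
        k black
      n black
      i gray
        i→k: k black — skip
        m gray
          m→l: l black — skip
        m black
        i→r: r black — skip
        i→j: j is gray → back edge
Back edge closes the cycle j → o → q → i → j; its vertices are {i, j, o, q}.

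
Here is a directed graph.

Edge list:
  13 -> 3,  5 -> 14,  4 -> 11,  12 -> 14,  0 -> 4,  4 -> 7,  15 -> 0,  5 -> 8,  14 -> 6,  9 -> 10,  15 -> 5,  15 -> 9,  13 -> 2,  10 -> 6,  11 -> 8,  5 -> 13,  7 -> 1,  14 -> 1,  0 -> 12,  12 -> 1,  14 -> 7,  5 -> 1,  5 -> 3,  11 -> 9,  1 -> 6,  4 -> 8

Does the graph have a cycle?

No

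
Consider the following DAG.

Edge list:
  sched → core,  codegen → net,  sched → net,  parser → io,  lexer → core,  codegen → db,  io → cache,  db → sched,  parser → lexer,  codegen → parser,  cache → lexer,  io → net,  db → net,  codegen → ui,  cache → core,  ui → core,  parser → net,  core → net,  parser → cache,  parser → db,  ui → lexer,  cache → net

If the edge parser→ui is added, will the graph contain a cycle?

No

Adding parser→ui creates a cycle iff ui can already reach parser.
Explore from ui: no path reaches parser. The graph stays acyclic.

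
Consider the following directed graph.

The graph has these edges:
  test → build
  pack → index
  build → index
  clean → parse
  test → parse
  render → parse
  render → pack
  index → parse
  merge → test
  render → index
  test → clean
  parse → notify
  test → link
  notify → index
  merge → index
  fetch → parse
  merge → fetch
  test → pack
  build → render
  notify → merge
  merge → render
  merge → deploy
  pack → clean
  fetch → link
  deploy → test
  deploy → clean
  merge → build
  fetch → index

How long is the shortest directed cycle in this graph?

3

For each vertex v, BFS finds the shortest path from v back to v.
The shortest such closed walk is parse → notify → index → parse, length 3.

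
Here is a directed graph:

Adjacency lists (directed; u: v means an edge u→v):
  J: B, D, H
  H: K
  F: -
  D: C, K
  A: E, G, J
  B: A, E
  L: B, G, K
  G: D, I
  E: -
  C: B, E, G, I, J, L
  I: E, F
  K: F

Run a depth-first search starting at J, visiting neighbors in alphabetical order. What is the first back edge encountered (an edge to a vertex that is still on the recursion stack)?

DFS from J (visiting neighbors in alphabetical order); mark gray on enter, black on exit:
J gray
  B gray
    A gray
      E gray
      E black
      G gray
        D gray
          C gray
            C→B: B is gray → back edge
First back edge: C → B.

C→B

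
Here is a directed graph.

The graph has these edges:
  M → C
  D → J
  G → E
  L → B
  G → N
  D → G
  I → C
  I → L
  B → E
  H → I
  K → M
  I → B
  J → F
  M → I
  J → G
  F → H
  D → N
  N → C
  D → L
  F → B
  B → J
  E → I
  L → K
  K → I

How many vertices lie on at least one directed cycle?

10

A vertex is on a directed cycle iff it belongs to a strongly connected component of size ≥ 2 (or has a self-loop).
The vertices on cycles are {B, E, F, G, H, I, J, K, L, M} — 10 in total.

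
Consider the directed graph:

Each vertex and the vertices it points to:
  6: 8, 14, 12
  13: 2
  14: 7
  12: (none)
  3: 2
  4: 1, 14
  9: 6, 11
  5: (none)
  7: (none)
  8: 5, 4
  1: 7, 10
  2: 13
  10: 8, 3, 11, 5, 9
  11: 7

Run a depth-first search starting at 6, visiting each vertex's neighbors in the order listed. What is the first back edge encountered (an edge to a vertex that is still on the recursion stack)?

10->8

DFS from 6 (visiting each vertex's neighbors in the order listed); mark gray on enter, black on exit:
6 gray
  8 gray
    5 gray
    5 black
    4 gray
      1 gray
        7 gray
        7 black
        10 gray
          10→8: 8 is gray → back edge
First back edge: 10 → 8.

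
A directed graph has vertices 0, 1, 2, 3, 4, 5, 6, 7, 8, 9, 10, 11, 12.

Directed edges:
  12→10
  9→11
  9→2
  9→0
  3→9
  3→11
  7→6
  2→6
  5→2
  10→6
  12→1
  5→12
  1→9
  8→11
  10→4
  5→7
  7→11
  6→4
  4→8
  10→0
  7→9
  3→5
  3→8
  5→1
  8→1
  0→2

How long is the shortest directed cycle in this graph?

For each vertex v, BFS finds the shortest path from v back to v.
The shortest such closed walk is 6 → 4 → 8 → 1 → 9 → 2 → 6, length 6.

6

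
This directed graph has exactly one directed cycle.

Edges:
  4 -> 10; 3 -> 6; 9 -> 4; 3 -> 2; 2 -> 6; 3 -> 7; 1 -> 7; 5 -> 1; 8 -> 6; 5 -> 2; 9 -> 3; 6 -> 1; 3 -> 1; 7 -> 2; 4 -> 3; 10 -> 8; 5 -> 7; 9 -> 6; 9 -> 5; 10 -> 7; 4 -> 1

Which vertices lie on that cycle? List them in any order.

1, 2, 6, 7

DFS with gray/black marking from 1:
1 gray
  7 gray
    2 gray
      6 gray
        6→1: 1 is gray → back edge
Back edge closes the cycle 1 → 7 → 2 → 6 → 1; its vertices are {1, 2, 6, 7}.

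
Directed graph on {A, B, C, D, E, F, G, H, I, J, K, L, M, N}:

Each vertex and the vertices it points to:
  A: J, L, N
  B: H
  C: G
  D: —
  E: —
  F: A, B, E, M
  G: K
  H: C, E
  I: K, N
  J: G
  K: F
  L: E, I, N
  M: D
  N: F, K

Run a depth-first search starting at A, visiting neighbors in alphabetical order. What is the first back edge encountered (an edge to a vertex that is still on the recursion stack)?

F->A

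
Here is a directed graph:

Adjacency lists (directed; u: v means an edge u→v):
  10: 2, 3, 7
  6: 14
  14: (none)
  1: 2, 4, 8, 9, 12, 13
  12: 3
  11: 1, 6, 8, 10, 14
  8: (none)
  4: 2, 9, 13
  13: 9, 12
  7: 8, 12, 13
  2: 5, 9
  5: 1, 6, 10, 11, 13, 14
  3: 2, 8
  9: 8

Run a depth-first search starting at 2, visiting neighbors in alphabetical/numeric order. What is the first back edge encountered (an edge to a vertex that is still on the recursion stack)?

DFS from 2 (visiting neighbors in alphabetical/numeric order); mark gray on enter, black on exit:
2 gray
  5 gray
    1 gray
      1→2: 2 is gray → back edge
First back edge: 1 → 2.

1→2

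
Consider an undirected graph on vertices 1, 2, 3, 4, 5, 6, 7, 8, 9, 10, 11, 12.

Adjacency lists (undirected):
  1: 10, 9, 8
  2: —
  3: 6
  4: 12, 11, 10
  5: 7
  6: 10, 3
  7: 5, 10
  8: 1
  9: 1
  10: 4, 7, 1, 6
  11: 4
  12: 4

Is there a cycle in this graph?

No

DFS, tracking each vertex's parent; an edge to a visited non-parent vertex closes a cycle.
Start from 4:
visit 4 (parent –)
  visit 12 (parent 4)
    12–4: parent, skip
  visit 11 (parent 4)
    11–4: parent, skip
  visit 10 (parent 4)
    10–4: parent, skip
    visit 7 (parent 10)
      visit 5 (parent 7)
        5–7: parent, skip
      7–10: parent, skip
    visit 1 (parent 10)
      1–10: parent, skip
      visit 9 (parent 1)
        9–1: parent, skip
      visit 8 (parent 1)
        8–1: parent, skip
    visit 6 (parent 10)
      6–10: parent, skip
      visit 3 (parent 6)
        3–6: parent, skip
visit 2 (parent –)
No non-parent visited neighbor found — the graph is a forest.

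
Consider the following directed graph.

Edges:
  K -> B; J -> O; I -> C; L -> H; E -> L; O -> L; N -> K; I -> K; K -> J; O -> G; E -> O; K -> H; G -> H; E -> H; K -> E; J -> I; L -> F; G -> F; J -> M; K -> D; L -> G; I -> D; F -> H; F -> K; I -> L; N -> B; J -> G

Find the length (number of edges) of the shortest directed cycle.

3

For each vertex v, BFS finds the shortest path from v back to v.
The shortest such closed walk is K → J → I → K, length 3.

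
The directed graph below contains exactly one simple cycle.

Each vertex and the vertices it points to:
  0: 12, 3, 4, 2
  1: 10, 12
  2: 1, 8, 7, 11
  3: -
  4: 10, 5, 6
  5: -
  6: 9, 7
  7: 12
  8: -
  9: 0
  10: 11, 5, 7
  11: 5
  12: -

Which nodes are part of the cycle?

0, 4, 6, 9

DFS with gray/black marking from 0:
0 gray
  12 gray
  12 black
  3 gray
  3 black
  4 gray
    10 gray
      11 gray
        5 gray
        5 black
      11 black
      10→5: 5 black — skip
      7 gray
        7→12: 12 black — skip
      7 black
    10 black
    4→5: 5 black — skip
    6 gray
      9 gray
        9→0: 0 is gray → back edge
Back edge closes the cycle 0 → 4 → 6 → 9 → 0; its vertices are {0, 4, 6, 9}.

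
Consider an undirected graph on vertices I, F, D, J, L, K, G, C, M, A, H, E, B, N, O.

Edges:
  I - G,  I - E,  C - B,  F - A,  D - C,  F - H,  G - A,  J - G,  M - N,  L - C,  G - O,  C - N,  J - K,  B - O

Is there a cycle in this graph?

No

DFS, tracking each vertex's parent; an edge to a visited non-parent vertex closes a cycle.
Start from N:
visit N (parent –)
  visit C (parent N)
    C–N: parent, skip
    visit L (parent C)
      L–C: parent, skip
    visit B (parent C)
      B–C: parent, skip
      visit O (parent B)
        O–B: parent, skip
        visit G (parent O)
          visit J (parent G)
            visit K (parent J)
              K–J: parent, skip
            J–G: parent, skip
          G–O: parent, skip
          visit A (parent G)
            visit F (parent A)
              F–A: parent, skip
              visit H (parent F)
                H–F: parent, skip
            A–G: parent, skip
          visit I (parent G)
            I–G: parent, skip
            visit E (parent I)
              E–I: parent, skip
    visit D (parent C)
      D–C: parent, skip
  visit M (parent N)
    M–N: parent, skip
No non-parent visited neighbor found — the graph is a forest.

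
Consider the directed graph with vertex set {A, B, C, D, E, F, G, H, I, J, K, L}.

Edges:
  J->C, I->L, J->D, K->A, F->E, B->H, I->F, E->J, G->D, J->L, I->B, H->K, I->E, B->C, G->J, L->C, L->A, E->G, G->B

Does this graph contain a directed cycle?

DFS with white/gray/black marking, starting from J:
J gray
  L gray
    C gray
    C black
    A gray
    A black
  L black
  J→C: C black — skip
  D gray
  D black
J black
B gray
  B→C: C black — skip
  H gray
    K gray
      K→A: A black — skip
    K black
  H black
B black
E gray
  E→J: J black — skip
  G gray
    G→D: D black — skip
    G→J: J black — skip
    G→B: B black — skip
  G black
E black
F gray
  F→E: E black — skip
F black
I gray
  I→L: L black — skip
  I→F: F black — skip
  I→E: E black — skip
  I→B: B black — skip
I black
Every edge goes to a white or black vertex — no back edge, so the graph is acyclic.

No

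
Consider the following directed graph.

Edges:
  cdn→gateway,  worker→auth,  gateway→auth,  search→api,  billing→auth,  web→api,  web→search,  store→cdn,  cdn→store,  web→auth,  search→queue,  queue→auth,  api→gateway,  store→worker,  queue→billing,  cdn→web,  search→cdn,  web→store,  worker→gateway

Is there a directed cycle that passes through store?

Yes

store is on a cycle iff store can reach itself via ≥1 edge.
store → cdn → store — yes.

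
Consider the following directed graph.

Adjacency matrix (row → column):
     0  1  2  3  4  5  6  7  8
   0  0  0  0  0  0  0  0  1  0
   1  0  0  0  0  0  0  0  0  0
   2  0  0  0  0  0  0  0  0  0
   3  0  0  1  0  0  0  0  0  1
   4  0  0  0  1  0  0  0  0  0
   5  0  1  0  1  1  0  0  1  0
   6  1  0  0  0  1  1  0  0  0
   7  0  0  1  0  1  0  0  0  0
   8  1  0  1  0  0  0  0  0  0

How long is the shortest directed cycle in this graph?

For each vertex v, BFS finds the shortest path from v back to v.
The shortest such closed walk is 4 → 3 → 8 → 0 → 7 → 4, length 5.

5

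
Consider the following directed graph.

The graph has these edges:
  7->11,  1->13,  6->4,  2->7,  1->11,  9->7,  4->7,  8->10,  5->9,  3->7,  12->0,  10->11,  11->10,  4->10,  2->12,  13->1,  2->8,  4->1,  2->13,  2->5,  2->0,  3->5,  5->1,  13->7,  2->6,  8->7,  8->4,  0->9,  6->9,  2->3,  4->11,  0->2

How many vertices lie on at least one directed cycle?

7

A vertex is on a directed cycle iff it belongs to a strongly connected component of size ≥ 2 (or has a self-loop).
The vertices on cycles are {0, 1, 2, 10, 11, 12, 13} — 7 in total.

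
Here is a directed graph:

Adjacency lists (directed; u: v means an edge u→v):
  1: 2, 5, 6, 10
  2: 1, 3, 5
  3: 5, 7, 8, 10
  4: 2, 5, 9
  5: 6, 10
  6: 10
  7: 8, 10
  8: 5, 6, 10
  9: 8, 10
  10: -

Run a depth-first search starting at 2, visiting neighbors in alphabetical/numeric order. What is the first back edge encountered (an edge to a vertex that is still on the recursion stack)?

1→2

DFS from 2 (visiting neighbors in alphabetical/numeric order); mark gray on enter, black on exit:
2 gray
  1 gray
    1→2: 2 is gray → back edge
First back edge: 1 → 2.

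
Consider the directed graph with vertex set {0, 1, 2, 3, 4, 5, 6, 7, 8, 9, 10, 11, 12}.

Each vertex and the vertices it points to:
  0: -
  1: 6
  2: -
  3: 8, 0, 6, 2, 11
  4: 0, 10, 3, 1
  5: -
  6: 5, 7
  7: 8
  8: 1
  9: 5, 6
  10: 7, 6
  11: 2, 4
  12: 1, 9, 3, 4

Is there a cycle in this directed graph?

Yes

DFS with white/gray/black marking, starting from 6:
6 gray
  5 gray
  5 black
  7 gray
    8 gray
      1 gray
        1→6: 6 is gray → back edge
Back edge found, so a cycle exists: 6 → 7 → 8 → 1 → 6.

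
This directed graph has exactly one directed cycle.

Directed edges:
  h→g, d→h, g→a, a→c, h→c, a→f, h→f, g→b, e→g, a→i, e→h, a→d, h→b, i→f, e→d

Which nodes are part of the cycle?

DFS with gray/black marking from g:
g gray
  a gray
    i gray
      f gray
      f black
    i black
    a→f: f black — skip
    d gray
      h gray
        c gray
        c black
        h→f: f black — skip
        h→g: g is gray → back edge
Back edge closes the cycle g → a → d → h → g; its vertices are {a, d, g, h}.

a, d, g, h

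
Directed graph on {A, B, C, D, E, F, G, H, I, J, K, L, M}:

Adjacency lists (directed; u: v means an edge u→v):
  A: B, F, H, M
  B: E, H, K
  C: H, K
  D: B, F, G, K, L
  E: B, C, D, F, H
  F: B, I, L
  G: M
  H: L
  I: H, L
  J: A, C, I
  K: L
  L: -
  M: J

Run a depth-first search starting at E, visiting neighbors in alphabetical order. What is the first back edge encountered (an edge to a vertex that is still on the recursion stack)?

DFS from E (visiting neighbors in alphabetical order); mark gray on enter, black on exit:
E gray
  B gray
    B→E: E is gray → back edge
First back edge: B → E.

B->E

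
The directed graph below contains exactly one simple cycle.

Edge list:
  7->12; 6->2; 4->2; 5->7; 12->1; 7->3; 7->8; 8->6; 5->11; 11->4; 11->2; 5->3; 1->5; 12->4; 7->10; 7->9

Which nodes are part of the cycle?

1, 5, 7, 12

DFS with gray/black marking from 12:
12 gray
  1 gray
    5 gray
      11 gray
        4 gray
          2 gray
          2 black
        4 black
        11→2: 2 black — skip
      11 black
      3 gray
      3 black
      7 gray
        7→12: 12 is gray → back edge
Back edge closes the cycle 12 → 1 → 5 → 7 → 12; its vertices are {1, 5, 7, 12}.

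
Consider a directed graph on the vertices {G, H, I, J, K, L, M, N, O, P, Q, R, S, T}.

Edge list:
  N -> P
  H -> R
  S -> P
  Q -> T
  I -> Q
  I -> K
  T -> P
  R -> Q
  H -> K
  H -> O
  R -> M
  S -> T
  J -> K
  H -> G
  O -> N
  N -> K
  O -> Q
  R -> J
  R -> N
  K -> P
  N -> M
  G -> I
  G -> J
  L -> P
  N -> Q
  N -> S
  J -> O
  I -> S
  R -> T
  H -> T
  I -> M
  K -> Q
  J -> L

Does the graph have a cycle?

DFS with white/gray/black marking, starting from H:
H gray
  G gray
    I gray
      Q gray
        T gray
          P gray
          P black
        T black
      Q black
      K gray
        K→P: P black — skip
        K→Q: Q black — skip
      K black
      S gray
        S→T: T black — skip
        S→P: P black — skip
      S black
      M gray
      M black
    I black
    J gray
      L gray
        L→P: P black — skip
      L black
      J→K: K black — skip
      O gray
        O→Q: Q black — skip
        N gray
          N→P: P black — skip
          N→S: S black — skip
          N→K: K black — skip
          N→Q: Q black — skip
          N→M: M black — skip
        N black
      O black
    J black
  G black
  R gray
    R→Q: Q black — skip
    R→J: J black — skip
    R→M: M black — skip
    R→T: T black — skip
    R→N: N black — skip
  R black
  H→K: K black — skip
  H→O: O black — skip
  H→T: T black — skip
H black
Every edge goes to a white or black vertex — no back edge, so the graph is acyclic.

No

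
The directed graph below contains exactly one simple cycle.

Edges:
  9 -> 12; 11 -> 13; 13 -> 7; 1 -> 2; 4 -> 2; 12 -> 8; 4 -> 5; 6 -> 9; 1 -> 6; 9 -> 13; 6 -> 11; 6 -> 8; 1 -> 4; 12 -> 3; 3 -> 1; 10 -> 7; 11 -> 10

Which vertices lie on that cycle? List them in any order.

1, 3, 6, 9, 12

DFS with gray/black marking from 3:
3 gray
  1 gray
    4 gray
      5 gray
      5 black
      2 gray
      2 black
    4 black
    6 gray
      11 gray
        13 gray
          7 gray
          7 black
        13 black
        10 gray
          10→7: 7 black — skip
        10 black
      11 black
      9 gray
        9→13: 13 black — skip
        12 gray
          8 gray
          8 black
          12→3: 3 is gray → back edge
Back edge closes the cycle 3 → 1 → 6 → 9 → 12 → 3; its vertices are {1, 3, 6, 9, 12}.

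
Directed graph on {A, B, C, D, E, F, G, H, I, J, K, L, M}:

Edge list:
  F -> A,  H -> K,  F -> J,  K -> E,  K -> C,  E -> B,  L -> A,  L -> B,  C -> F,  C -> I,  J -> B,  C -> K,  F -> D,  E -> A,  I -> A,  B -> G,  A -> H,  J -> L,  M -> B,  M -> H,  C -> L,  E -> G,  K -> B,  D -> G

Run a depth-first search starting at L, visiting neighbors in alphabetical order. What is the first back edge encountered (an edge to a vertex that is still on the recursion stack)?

F→A

DFS from L (visiting neighbors in alphabetical order); mark gray on enter, black on exit:
L gray
  A gray
    H gray
      K gray
        B gray
          G gray
          G black
        B black
        C gray
          F gray
            F→A: A is gray → back edge
First back edge: F → A.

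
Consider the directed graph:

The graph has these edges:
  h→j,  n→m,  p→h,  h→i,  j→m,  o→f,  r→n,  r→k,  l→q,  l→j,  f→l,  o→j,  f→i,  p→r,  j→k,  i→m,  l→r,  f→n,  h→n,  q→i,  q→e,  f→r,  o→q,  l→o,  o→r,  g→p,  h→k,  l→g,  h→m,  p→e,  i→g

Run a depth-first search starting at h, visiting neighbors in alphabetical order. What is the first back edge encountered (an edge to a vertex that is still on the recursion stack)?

DFS from h (visiting neighbors in alphabetical order); mark gray on enter, black on exit:
h gray
  i gray
    g gray
      p gray
        e gray
        e black
        p→h: h is gray → back edge
First back edge: p → h.

p→h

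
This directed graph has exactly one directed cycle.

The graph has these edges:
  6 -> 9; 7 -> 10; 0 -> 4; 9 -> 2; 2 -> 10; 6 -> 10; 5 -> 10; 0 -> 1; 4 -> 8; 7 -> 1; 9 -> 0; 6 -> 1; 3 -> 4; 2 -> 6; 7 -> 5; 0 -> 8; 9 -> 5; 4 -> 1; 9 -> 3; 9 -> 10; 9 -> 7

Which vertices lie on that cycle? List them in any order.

2, 6, 9

DFS with gray/black marking from 9:
9 gray
  2 gray
    6 gray
      6→9: 9 is gray → back edge
Back edge closes the cycle 9 → 2 → 6 → 9; its vertices are {2, 6, 9}.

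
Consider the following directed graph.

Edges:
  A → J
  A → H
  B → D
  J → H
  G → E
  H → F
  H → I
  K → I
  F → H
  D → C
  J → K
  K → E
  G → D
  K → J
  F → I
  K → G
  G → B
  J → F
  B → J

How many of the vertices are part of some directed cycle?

A vertex is on a directed cycle iff it belongs to a strongly connected component of size ≥ 2 (or has a self-loop).
The vertices on cycles are {B, F, G, H, J, K} — 6 in total.

6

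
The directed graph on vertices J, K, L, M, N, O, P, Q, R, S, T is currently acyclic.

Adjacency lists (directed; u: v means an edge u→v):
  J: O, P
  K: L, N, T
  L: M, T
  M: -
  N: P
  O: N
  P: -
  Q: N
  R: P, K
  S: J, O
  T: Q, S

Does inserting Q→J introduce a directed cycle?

Adding Q→J creates a cycle iff J can already reach Q.
Explore from J: no path reaches Q. The graph stays acyclic.

No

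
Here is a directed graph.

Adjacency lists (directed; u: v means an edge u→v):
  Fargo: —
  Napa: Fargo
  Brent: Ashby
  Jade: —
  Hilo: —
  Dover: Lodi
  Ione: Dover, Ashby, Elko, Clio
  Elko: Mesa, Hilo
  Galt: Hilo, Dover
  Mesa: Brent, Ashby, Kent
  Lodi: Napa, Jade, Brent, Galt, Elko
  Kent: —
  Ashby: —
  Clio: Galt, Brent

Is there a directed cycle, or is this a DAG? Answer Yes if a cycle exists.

Yes

DFS with white/gray/black marking, starting from Dover:
Dover gray
  Lodi gray
    Napa gray
      Fargo gray
      Fargo black
    Napa black
    Jade gray
    Jade black
    Brent gray
      Ashby gray
      Ashby black
    Brent black
    Galt gray
      Hilo gray
      Hilo black
      Galt→Dover: Dover is gray → back edge
Back edge found, so a cycle exists: Dover → Lodi → Galt → Dover.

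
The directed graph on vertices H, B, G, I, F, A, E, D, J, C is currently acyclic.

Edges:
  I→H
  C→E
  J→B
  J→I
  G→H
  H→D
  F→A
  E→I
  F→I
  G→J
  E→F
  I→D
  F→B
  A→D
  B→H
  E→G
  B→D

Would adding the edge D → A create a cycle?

Yes

Adding D→A creates a cycle iff A can already reach D.
Path from A: A → D.
So A → … → D → A is a cycle.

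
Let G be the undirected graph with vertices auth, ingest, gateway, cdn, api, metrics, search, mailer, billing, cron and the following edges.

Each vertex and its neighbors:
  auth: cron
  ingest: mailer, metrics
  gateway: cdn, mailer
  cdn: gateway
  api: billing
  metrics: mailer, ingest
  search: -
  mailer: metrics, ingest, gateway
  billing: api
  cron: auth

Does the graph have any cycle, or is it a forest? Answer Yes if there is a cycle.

DFS, tracking each vertex's parent; an edge to a visited non-parent vertex closes a cycle.
Start from ingest:
visit ingest (parent –)
  visit mailer (parent ingest)
    visit metrics (parent mailer)
      metrics–mailer: parent, skip
      metrics–ingest: ingest visited and ≠ parent → cycle
Cycle: ingest – mailer – metrics – ingest.

Yes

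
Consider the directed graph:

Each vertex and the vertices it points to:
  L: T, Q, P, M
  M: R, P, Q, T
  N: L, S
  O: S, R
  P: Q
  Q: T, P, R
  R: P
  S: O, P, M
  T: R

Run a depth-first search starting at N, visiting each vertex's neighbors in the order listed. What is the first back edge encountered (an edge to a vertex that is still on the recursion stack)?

DFS from N (visiting each vertex's neighbors in the order listed); mark gray on enter, black on exit:
N gray
  L gray
    T gray
      R gray
        P gray
          Q gray
            Q→T: T is gray → back edge
First back edge: Q → T.

Q→T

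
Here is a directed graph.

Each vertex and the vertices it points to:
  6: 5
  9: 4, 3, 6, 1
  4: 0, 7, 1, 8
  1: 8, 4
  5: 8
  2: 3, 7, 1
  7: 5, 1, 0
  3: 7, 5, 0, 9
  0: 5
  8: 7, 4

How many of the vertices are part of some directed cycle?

A vertex is on a directed cycle iff it belongs to a strongly connected component of size ≥ 2 (or has a self-loop).
The vertices on cycles are {0, 1, 3, 4, 5, 7, 8, 9} — 8 in total.

8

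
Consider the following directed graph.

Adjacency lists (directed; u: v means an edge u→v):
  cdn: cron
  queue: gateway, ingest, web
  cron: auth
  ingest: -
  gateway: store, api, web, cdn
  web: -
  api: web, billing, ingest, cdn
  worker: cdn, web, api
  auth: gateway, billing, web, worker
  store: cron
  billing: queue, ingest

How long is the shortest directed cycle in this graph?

4

For each vertex v, BFS finds the shortest path from v back to v.
The shortest such closed walk is auth → worker → cdn → cron → auth, length 4.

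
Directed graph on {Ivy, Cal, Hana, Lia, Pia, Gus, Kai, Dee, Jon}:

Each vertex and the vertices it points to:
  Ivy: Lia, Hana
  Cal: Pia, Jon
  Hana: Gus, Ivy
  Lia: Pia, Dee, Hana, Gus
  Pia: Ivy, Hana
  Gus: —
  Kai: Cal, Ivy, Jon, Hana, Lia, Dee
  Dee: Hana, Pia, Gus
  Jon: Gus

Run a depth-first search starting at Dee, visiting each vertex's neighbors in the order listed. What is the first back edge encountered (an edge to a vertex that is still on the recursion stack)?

DFS from Dee (visiting each vertex's neighbors in the order listed); mark gray on enter, black on exit:
Dee gray
  Hana gray
    Gus gray
    Gus black
    Ivy gray
      Lia gray
        Pia gray
          Pia→Ivy: Ivy is gray → back edge
First back edge: Pia → Ivy.

Pia→Ivy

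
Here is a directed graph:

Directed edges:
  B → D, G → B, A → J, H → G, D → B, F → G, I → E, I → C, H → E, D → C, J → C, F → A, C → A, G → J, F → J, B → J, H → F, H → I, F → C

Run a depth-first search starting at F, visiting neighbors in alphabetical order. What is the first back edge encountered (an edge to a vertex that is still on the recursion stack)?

C->A

DFS from F (visiting neighbors in alphabetical order); mark gray on enter, black on exit:
F gray
  A gray
    J gray
      C gray
        C→A: A is gray → back edge
First back edge: C → A.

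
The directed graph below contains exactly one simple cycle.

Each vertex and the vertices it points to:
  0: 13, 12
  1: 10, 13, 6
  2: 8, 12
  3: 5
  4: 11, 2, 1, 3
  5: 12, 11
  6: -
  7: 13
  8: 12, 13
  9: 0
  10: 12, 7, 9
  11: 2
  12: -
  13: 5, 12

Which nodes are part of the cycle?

2, 5, 8, 11, 13

DFS with gray/black marking from 11:
11 gray
  2 gray
    8 gray
      12 gray
      12 black
      13 gray
        5 gray
          5→12: 12 black — skip
          5→11: 11 is gray → back edge
Back edge closes the cycle 11 → 2 → 8 → 13 → 5 → 11; its vertices are {2, 5, 8, 11, 13}.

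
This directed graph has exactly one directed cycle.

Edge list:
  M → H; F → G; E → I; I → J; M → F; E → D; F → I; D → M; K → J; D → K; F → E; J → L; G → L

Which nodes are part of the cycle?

DFS with gray/black marking from E:
E gray
  I gray
    J gray
      L gray
      L black
    J black
  I black
  D gray
    M gray
      H gray
      H black
      F gray
        F→I: I black — skip
        F→E: E is gray → back edge
Back edge closes the cycle E → D → M → F → E; its vertices are {D, E, F, M}.

D, E, F, M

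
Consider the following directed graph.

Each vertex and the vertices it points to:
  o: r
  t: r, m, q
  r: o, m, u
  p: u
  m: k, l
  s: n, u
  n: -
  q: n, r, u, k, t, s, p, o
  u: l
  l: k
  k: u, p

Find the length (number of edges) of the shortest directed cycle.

2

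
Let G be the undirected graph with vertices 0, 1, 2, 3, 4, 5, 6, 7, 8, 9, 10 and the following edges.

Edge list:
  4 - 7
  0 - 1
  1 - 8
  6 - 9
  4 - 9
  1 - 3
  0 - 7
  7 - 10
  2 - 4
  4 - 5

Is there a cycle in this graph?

No

DFS, tracking each vertex's parent; an edge to a visited non-parent vertex closes a cycle.
Start from 1:
visit 1 (parent –)
  visit 3 (parent 1)
    3–1: parent, skip
  visit 8 (parent 1)
    8–1: parent, skip
  visit 0 (parent 1)
    0–1: parent, skip
    visit 7 (parent 0)
      visit 4 (parent 7)
        visit 9 (parent 4)
          9–4: parent, skip
          visit 6 (parent 9)
            6–9: parent, skip
        4–7: parent, skip
        visit 5 (parent 4)
          5–4: parent, skip
        visit 2 (parent 4)
          2–4: parent, skip
      visit 10 (parent 7)
        10–7: parent, skip
      7–0: parent, skip
No non-parent visited neighbor found — the graph is a forest.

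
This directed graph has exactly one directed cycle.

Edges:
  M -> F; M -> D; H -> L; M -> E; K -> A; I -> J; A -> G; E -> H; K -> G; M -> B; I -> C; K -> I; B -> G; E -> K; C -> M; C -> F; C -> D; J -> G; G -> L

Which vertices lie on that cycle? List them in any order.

DFS with gray/black marking from I:
I gray
  J gray
    G gray
      L gray
      L black
    G black
  J black
  C gray
    F gray
    F black
    M gray
      D gray
      D black
      B gray
        B→G: G black — skip
      B black
      E gray
        H gray
          H→L: L black — skip
        H black
        K gray
          A gray
            A→G: G black — skip
          A black
          K→I: I is gray → back edge
Back edge closes the cycle I → C → M → E → K → I; its vertices are {C, E, I, K, M}.

C, E, I, K, M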